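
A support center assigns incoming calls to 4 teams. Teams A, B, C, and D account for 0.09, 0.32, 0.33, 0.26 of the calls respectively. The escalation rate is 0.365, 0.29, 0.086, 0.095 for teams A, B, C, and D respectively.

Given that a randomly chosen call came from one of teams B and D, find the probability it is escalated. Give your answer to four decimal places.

Let S = {B, D}.
P(S) = 0.32 + 0.26 = 0.58.
P(E ∩ S) = 0.29·0.32 + 0.095·0.26 = 0.0928 + 0.0247 = 0.1175.
P(E | S) = 0.1175 / 0.58 = 0.202586…

P(E|S) ≈ 0.2026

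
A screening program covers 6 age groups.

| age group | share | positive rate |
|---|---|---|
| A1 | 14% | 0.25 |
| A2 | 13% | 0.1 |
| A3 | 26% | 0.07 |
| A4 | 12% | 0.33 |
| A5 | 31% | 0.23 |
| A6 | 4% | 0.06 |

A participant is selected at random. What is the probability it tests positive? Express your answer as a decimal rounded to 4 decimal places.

Summing over the partition,
P(T) = P(T|A1)·P(A1) + P(T|A2)·P(A2) + P(T|A3)·P(A3) + P(T|A4)·P(A4) + P(T|A5)·P(A5) + P(T|A6)·P(A6)
      = 0.25·0.14 + 0.1·0.13 + 0.07·0.26 + 0.33·0.12 + 0.23·0.31 + 0.06·0.04
      = 0.035 + 0.013 + 0.0182 + 0.0396 + 0.0713 + 0.0024 = 0.1795

P(T) ≈ 0.1795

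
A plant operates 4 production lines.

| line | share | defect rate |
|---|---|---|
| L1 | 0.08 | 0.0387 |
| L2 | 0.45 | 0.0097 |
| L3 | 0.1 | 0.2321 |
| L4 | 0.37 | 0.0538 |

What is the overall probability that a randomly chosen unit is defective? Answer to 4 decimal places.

By the law of total probability,
P(D) = P(D|L1)·P(L1) + P(D|L2)·P(L2) + P(D|L3)·P(L3) + P(D|L4)·P(L4)
      = 0.0387·0.08 + 0.0097·0.45 + 0.2321·0.1 + 0.0538·0.37
      = 0.003096 + 0.004365 + 0.02321 + 0.019906 = 0.050577

0.0506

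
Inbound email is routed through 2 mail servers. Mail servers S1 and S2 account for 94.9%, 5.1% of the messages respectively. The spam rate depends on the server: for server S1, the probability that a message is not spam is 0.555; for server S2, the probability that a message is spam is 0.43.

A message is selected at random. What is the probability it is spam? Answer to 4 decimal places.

0.4442

P(S|S1) = 1 − 0.555 = 0.445.
P(S) = P(S|S1)·P(S1) + P(S|S2)·P(S2)
      = 0.445·0.949 + 0.43·0.051
      = 0.422305 + 0.02193 = 0.444235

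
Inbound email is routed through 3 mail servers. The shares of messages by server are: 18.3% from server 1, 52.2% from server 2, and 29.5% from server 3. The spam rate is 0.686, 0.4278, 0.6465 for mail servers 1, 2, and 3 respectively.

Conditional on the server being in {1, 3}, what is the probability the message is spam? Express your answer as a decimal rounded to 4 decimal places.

Let J = {1, 3}.
P(J) = 0.183 + 0.295 = 0.478.
P(S ∩ J) = 0.686·0.183 + 0.6465·0.295 = 0.125538 + 0.1907175 = 0.3162555.
P(S | J) = 0.3162555 / 0.478 = 0.661622…

P(S|J) ≈ 0.6616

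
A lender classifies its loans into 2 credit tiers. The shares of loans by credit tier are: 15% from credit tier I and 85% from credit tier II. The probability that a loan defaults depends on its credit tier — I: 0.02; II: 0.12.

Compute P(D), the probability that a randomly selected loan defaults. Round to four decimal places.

By the law of total probability,
P(D) = P(D|I)·P(I) + P(D|II)·P(II)
      = 0.02·0.15 + 0.12·0.85
      = 0.003 + 0.102 = 0.105

0.1050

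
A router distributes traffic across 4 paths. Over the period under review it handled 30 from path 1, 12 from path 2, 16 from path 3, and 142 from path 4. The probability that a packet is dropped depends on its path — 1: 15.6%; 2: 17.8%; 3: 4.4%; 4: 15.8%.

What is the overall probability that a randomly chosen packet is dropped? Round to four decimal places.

P(L) ≈ 0.1498

Total: 30 + 12 + 16 + 142 = 200.
P(1) = 30/200 = 0.15. P(2) = 12/200 = 0.06. P(3) = 16/200 = 0.08. P(4) = 142/200 = 0.71.
By the law of total probability,
P(L) = P(L|1)·P(1) + P(L|2)·P(2) + P(L|3)·P(3) + P(L|4)·P(4)
      = 0.156·0.15 + 0.178·0.06 + 0.044·0.08 + 0.158·0.71
      = 0.0234 + 0.01068 + 0.00352 + 0.11218 = 0.14978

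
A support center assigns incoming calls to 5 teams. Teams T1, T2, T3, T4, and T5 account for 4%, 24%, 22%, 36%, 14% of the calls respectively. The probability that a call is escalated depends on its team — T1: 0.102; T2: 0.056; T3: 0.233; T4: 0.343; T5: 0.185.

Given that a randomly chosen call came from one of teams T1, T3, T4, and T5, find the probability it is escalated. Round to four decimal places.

0.2694

Let S = {T1, T3, T4, T5}.
P(S) = 0.04 + 0.22 + 0.36 + 0.14 = 0.76.
P(E ∩ S) = 0.102·0.04 + 0.233·0.22 + 0.343·0.36 + 0.185·0.14 = 0.00408 + 0.05126 + 0.12348 + 0.0259 = 0.20472.
P(E | S) = 0.20472 / 0.76 = 0.269368…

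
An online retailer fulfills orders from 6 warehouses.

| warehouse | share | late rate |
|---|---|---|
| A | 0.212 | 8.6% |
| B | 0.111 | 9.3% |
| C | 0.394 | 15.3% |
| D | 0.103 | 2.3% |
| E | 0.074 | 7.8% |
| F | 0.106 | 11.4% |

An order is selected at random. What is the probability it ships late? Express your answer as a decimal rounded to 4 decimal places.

P(L) = P(L|A)·P(A) + P(L|B)·P(B) + P(L|C)·P(C) + P(L|D)·P(D) + P(L|E)·P(E) + P(L|F)·P(F)
      = 0.086·0.212 + 0.093·0.111 + 0.153·0.394 + 0.023·0.103 + 0.078·0.074 + 0.114·0.106
      = 0.018232 + 0.010323 + 0.060282 + 0.002369 + 0.005772 + 0.012084 = 0.109062

0.1091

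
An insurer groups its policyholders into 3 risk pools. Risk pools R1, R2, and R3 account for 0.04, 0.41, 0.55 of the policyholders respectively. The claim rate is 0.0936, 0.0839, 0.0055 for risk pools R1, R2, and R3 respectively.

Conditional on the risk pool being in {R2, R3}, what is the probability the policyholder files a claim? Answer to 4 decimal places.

P(C|S) ≈ 0.0390

Let S = {R2, R3}.
P(S) = 0.41 + 0.55 = 0.96.
P(C ∩ S) = 0.0839·0.41 + 0.0055·0.55 = 0.034399 + 0.003025 = 0.037424.
P(C | S) = 0.037424 / 0.96 = 0.038983…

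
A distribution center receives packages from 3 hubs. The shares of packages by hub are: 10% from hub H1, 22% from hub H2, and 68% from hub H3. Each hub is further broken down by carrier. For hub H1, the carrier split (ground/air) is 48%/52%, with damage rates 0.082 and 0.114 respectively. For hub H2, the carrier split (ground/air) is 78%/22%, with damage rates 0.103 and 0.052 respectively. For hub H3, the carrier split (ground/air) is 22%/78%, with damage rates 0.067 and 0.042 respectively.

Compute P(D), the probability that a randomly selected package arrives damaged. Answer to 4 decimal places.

P(D) ≈ 0.0624

P(D|H1) = 0.48·0.082 + 0.52·0.114 = 0.03936 + 0.05928 = 0.09864
P(D|H2) = 0.78·0.103 + 0.22·0.052 = 0.08034 + 0.01144 = 0.09178
P(D|H3) = 0.22·0.067 + 0.78·0.042 = 0.01474 + 0.03276 = 0.0475
Then overall,
P(D) = 0.1·0.09864 + 0.22·0.09178 + 0.68·0.0475
      = 0.009864 + 0.0201916 + 0.0323 = 0.0623556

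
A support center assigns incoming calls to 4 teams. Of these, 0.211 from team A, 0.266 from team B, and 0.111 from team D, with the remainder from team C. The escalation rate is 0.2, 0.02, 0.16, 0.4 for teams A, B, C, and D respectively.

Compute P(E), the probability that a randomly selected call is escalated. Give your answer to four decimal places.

P(C) = 1 − (0.211 + 0.266 + 0.111) = 0.412.
By the law of total probability,
P(E) = P(E|A)·P(A) + P(E|B)·P(B) + P(E|C)·P(C) + P(E|D)·P(D)
      = 0.2·0.211 + 0.02·0.266 + 0.16·0.412 + 0.4·0.111
      = 0.0422 + 0.00532 + 0.06592 + 0.0444 = 0.15784

0.1578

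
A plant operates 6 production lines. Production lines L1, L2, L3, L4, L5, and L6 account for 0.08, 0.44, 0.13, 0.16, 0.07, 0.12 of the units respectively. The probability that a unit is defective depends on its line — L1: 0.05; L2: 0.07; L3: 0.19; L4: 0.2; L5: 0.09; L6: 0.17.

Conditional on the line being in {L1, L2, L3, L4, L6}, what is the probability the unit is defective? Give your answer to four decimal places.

Let S = {L1, L2, L3, L4, L6}.
P(S) = 0.08 + 0.44 + 0.13 + 0.16 + 0.12 = 0.93.
P(D ∩ S) = 0.05·0.08 + 0.07·0.44 + 0.19·0.13 + 0.2·0.16 + 0.17·0.12 = 0.004 + 0.0308 + 0.0247 + 0.032 + 0.0204 = 0.1119.
P(D | S) = 0.1119 / 0.93 = 0.120323…

P(D|S) ≈ 0.1203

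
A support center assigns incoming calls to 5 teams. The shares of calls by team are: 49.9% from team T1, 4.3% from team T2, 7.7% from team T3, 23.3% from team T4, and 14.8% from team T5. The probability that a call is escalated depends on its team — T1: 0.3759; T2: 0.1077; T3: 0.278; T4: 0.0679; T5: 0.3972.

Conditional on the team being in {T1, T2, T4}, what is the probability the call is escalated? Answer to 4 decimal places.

P(E|S) ≈ 0.2684

Let S = {T1, T2, T4}.
P(S) = 0.499 + 0.043 + 0.233 = 0.775.
P(E ∩ S) = 0.3759·0.499 + 0.1077·0.043 + 0.0679·0.233 = 0.1875741 + 0.0046311 + 0.0158207 = 0.2080259.
P(E | S) = 0.2080259 / 0.775 = 0.268421…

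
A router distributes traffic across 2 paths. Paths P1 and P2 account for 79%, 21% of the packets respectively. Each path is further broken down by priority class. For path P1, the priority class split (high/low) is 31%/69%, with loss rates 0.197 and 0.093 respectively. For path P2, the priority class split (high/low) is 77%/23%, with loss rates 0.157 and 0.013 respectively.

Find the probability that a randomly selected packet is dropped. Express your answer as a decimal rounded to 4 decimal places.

P(L|P1) = 0.31·0.197 + 0.69·0.093 = 0.06107 + 0.06417 = 0.12524
P(L|P2) = 0.77·0.157 + 0.23·0.013 = 0.12089 + 0.00299 = 0.12388
By total probability over the outer partition,
P(L) = 0.79·0.12524 + 0.21·0.12388
      = 0.0989396 + 0.0260148 = 0.1249544

P(L) ≈ 0.1250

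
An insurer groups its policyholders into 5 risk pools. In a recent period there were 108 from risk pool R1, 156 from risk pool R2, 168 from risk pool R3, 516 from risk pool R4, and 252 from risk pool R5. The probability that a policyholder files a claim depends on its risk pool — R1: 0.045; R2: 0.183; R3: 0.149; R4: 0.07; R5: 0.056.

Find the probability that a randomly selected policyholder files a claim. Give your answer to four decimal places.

Total: 108 + 156 + 168 + 516 + 252 = 1200.
P(R1) = 108/1200 = 0.09. P(R2) = 156/1200 = 0.13. P(R3) = 168/1200 = 0.14. P(R4) = 516/1200 = 0.43. P(R5) = 252/1200 = 0.21.
Summing over the partition,
P(C) = P(C|R1)·P(R1) + P(C|R2)·P(R2) + P(C|R3)·P(R3) + P(C|R4)·P(R4) + P(C|R5)·P(R5)
      = 0.045·0.09 + 0.183·0.13 + 0.149·0.14 + 0.07·0.43 + 0.056·0.21
      = 0.00405 + 0.02379 + 0.02086 + 0.0301 + 0.01176 = 0.09056

P(C) ≈ 0.0906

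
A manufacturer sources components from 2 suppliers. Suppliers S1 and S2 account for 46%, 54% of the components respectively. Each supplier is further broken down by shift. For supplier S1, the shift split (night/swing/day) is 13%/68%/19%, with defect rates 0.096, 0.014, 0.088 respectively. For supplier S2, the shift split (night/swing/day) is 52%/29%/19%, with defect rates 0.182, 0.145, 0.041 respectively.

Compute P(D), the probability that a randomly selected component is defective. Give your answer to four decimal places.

P(D) ≈ 0.0958

P(D|S1) = 0.13·0.096 + 0.68·0.014 + 0.19·0.088 = 0.01248 + 0.00952 + 0.01672 = 0.03872
P(D|S2) = 0.52·0.182 + 0.29·0.145 + 0.19·0.041 = 0.09464 + 0.04205 + 0.00779 = 0.14448
By total probability over the outer partition,
P(D) = 0.46·0.03872 + 0.54·0.14448
      = 0.0178112 + 0.0780192 = 0.0958304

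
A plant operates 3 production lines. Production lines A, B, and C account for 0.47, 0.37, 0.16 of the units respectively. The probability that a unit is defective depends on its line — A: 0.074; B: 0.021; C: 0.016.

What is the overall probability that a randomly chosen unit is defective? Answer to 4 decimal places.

0.0451

Using total probability over the partition,
P(D) = P(D|A)·P(A) + P(D|B)·P(B) + P(D|C)·P(C)
      = 0.074·0.47 + 0.021·0.37 + 0.016·0.16
      = 0.03478 + 0.00777 + 0.00256 = 0.04511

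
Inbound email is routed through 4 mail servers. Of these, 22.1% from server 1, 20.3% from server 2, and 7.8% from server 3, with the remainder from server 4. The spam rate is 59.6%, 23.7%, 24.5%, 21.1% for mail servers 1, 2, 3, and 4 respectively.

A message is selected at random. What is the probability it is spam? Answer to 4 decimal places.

P(4) = 1 − (0.221 + 0.203 + 0.078) = 0.498.
By the law of total probability,
P(S) = P(S|1)·P(1) + P(S|2)·P(2) + P(S|3)·P(3) + P(S|4)·P(4)
      = 0.596·0.221 + 0.237·0.203 + 0.245·0.078 + 0.211·0.498
      = 0.131716 + 0.048111 + 0.01911 + 0.105078 = 0.304015

0.3040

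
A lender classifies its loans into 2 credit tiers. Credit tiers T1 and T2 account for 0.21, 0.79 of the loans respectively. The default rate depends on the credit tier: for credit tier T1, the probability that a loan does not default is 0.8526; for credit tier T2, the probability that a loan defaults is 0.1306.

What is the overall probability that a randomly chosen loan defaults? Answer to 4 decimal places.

P(D|T1) = 1 − 0.8526 = 0.1474.
P(D) = P(D|T1)·P(T1) + P(D|T2)·P(T2)
      = 0.1474·0.21 + 0.1306·0.79
      = 0.030954 + 0.103174 = 0.134128

0.1341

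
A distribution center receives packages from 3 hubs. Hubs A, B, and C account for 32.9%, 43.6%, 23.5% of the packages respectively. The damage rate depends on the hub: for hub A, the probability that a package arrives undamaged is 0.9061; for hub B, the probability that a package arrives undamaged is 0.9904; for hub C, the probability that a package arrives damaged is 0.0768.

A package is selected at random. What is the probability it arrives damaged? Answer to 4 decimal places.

P(D) ≈ 0.0531

P(D|A) = 1 − 0.9061 = 0.0939.
P(D|B) = 1 − 0.9904 = 0.0096.
By the law of total probability,
P(D) = P(D|A)·P(A) + P(D|B)·P(B) + P(D|C)·P(C)
      = 0.0939·0.329 + 0.0096·0.436 + 0.0768·0.235
      = 0.0308931 + 0.0041856 + 0.018048 = 0.0531267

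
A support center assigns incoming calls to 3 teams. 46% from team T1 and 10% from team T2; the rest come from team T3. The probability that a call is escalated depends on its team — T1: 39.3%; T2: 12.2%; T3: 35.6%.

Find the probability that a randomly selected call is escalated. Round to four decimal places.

P(T3) = 1 − (0.46 + 0.1) = 0.44.
P(E) = P(E|T1)·P(T1) + P(E|T2)·P(T2) + P(E|T3)·P(T3)
      = 0.393·0.46 + 0.122·0.1 + 0.356·0.44
      = 0.18078 + 0.0122 + 0.15664 = 0.34962

P(E) ≈ 0.3496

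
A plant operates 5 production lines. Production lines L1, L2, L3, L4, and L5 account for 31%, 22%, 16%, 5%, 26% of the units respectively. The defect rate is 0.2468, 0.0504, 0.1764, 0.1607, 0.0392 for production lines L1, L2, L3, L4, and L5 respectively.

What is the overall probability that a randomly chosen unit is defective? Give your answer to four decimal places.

P(D) ≈ 0.1340

Summing over the partition,
P(D) = P(D|L1)·P(L1) + P(D|L2)·P(L2) + P(D|L3)·P(L3) + P(D|L4)·P(L4) + P(D|L5)·P(L5)
      = 0.2468·0.31 + 0.0504·0.22 + 0.1764·0.16 + 0.1607·0.05 + 0.0392·0.26
      = 0.076508 + 0.011088 + 0.028224 + 0.008035 + 0.010192 = 0.134047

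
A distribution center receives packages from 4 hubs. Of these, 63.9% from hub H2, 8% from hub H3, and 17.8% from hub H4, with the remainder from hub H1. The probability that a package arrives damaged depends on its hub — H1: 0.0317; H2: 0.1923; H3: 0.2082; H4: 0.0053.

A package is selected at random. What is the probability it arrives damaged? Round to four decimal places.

P(H1) = 1 − (0.639 + 0.08 + 0.178) = 0.103.
By the law of total probability,
P(D) = P(D|H1)·P(H1) + P(D|H2)·P(H2) + P(D|H3)·P(H3) + P(D|H4)·P(H4)
      = 0.0317·0.103 + 0.1923·0.639 + 0.2082·0.08 + 0.0053·0.178
      = 0.0032651 + 0.1228797 + 0.016656 + 0.0009434 = 0.1437442

P(D) ≈ 0.1437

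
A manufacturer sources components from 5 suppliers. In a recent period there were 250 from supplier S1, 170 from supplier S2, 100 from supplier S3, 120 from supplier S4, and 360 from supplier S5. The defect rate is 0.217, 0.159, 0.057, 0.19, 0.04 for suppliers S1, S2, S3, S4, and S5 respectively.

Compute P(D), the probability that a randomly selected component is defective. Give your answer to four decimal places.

0.1242

Total: 250 + 170 + 100 + 120 + 360 = 1000.
P(S1) = 250/1000 = 0.25. P(S2) = 170/1000 = 0.17. P(S3) = 100/1000 = 0.1. P(S4) = 120/1000 = 0.12. P(S5) = 360/1000 = 0.36.
P(D) = P(D|S1)·P(S1) + P(D|S2)·P(S2) + P(D|S3)·P(S3) + P(D|S4)·P(S4) + P(D|S5)·P(S5)
      = 0.217·0.25 + 0.159·0.17 + 0.057·0.1 + 0.19·0.12 + 0.04·0.36
      = 0.05425 + 0.02703 + 0.0057 + 0.0228 + 0.0144 = 0.12418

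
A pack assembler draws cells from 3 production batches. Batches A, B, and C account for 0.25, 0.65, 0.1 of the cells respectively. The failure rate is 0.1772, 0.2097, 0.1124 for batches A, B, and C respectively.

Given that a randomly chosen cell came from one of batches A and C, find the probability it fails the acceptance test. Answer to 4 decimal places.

Let S = {A, C}.
P(S) = 0.25 + 0.1 = 0.35.
P(F ∩ S) = 0.1772·0.25 + 0.1124·0.1 = 0.0443 + 0.01124 = 0.05554.
P(F | S) = 0.05554 / 0.35 = 0.158686…

P(F|S) ≈ 0.1587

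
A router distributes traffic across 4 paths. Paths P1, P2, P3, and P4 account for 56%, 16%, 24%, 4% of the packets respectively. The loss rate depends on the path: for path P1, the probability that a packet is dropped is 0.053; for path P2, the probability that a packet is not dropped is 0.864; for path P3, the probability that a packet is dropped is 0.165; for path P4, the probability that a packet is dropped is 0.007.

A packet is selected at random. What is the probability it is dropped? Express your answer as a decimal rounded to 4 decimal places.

P(L|P2) = 1 − 0.864 = 0.136.
Using total probability over the partition,
P(L) = P(L|P1)·P(P1) + P(L|P2)·P(P2) + P(L|P3)·P(P3) + P(L|P4)·P(P4)
      = 0.053·0.56 + 0.136·0.16 + 0.165·0.24 + 0.007·0.04
      = 0.02968 + 0.02176 + 0.0396 + 0.00028 = 0.09132

P(L) ≈ 0.0913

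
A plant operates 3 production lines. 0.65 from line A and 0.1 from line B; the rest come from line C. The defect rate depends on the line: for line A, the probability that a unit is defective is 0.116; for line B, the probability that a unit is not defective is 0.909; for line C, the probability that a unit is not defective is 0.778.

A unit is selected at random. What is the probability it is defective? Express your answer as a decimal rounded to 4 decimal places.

P(D) ≈ 0.1400

P(C) = 1 − (0.65 + 0.1) = 0.25.
P(D|B) = 1 − 0.909 = 0.091.
P(D|C) = 1 − 0.778 = 0.222.
P(D) = P(D|A)·P(A) + P(D|B)·P(B) + P(D|C)·P(C)
      = 0.116·0.65 + 0.091·0.1 + 0.222·0.25
      = 0.0754 + 0.0091 + 0.0555 = 0.14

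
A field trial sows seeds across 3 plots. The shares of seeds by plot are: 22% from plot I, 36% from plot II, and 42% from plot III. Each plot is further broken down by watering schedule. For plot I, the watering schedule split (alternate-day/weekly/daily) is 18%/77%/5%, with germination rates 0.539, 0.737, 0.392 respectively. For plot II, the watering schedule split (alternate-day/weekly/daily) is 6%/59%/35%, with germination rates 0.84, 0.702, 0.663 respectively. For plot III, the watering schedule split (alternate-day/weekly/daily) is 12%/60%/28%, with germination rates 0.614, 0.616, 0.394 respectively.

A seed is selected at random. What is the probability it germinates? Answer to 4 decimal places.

P(G|I) = 0.18·0.539 + 0.77·0.737 + 0.05·0.392 = 0.09702 + 0.56749 + 0.0196 = 0.68411
P(G|II) = 0.06·0.84 + 0.59·0.702 + 0.35·0.663 = 0.0504 + 0.41418 + 0.23205 = 0.69663
P(G|III) = 0.12·0.614 + 0.6·0.616 + 0.28·0.394 = 0.07368 + 0.3696 + 0.11032 = 0.5536
By total probability over the outer partition,
P(G) = 0.22·0.68411 + 0.36·0.69663 + 0.42·0.5536
      = 0.1505042 + 0.2507868 + 0.232512 = 0.633803

P(G) ≈ 0.6338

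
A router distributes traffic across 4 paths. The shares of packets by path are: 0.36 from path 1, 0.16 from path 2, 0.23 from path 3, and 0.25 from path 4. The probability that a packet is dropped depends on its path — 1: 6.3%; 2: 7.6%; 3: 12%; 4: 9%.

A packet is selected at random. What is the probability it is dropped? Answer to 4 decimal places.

P(L) = P(L|1)·P(1) + P(L|2)·P(2) + P(L|3)·P(3) + P(L|4)·P(4)
      = 0.063·0.36 + 0.076·0.16 + 0.12·0.23 + 0.09·0.25
      = 0.02268 + 0.01216 + 0.0276 + 0.0225 = 0.08494

0.0849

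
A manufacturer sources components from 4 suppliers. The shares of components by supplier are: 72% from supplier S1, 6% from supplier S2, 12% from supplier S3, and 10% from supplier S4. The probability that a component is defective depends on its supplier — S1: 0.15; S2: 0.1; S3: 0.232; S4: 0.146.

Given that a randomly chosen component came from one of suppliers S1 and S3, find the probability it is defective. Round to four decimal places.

Let S = {S1, S3}.
P(S) = 0.72 + 0.12 = 0.84.
P(D ∩ S) = 0.15·0.72 + 0.232·0.12 = 0.108 + 0.02784 = 0.13584.
P(D | S) = 0.13584 / 0.84 = 0.161714…

0.1617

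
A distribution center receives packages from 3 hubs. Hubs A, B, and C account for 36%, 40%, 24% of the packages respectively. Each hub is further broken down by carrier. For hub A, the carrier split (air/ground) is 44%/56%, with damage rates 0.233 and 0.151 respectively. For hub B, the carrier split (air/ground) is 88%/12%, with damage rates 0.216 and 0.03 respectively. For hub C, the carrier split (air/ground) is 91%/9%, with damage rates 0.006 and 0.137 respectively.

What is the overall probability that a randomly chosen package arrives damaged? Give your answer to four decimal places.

0.1491

P(D|A) = 0.44·0.233 + 0.56·0.151 = 0.10252 + 0.08456 = 0.18708
P(D|B) = 0.88·0.216 + 0.12·0.03 = 0.19008 + 0.0036 = 0.19368
P(D|C) = 0.91·0.006 + 0.09·0.137 = 0.00546 + 0.01233 = 0.01779
By total probability over the outer partition,
P(D) = 0.36·0.18708 + 0.4·0.19368 + 0.24·0.01779
      = 0.0673488 + 0.077472 + 0.0042696 = 0.1490904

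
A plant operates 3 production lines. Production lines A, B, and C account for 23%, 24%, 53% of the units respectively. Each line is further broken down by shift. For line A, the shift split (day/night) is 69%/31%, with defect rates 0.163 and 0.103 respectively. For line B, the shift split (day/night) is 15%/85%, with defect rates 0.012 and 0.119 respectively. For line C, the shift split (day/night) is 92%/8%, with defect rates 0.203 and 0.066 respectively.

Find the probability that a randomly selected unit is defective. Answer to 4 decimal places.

0.1597

P(D|A) = 0.69·0.163 + 0.31·0.103 = 0.11247 + 0.03193 = 0.1444
P(D|B) = 0.15·0.012 + 0.85·0.119 = 0.0018 + 0.10115 = 0.10295
P(D|C) = 0.92·0.203 + 0.08·0.066 = 0.18676 + 0.00528 = 0.19204
Then overall,
P(D) = 0.23·0.1444 + 0.24·0.10295 + 0.53·0.19204
      = 0.033212 + 0.024708 + 0.1017812 = 0.1597012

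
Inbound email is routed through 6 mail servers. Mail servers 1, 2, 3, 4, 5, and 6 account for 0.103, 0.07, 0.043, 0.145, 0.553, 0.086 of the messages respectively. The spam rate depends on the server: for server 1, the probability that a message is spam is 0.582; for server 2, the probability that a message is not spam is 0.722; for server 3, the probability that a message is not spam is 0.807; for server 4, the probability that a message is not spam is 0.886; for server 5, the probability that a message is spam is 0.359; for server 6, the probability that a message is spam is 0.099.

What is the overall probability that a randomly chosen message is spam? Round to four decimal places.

P(S|2) = 1 − 0.722 = 0.278.
P(S|3) = 1 − 0.807 = 0.193.
P(S|4) = 1 − 0.886 = 0.114.
P(S) = P(S|1)·P(1) + P(S|2)·P(2) + P(S|3)·P(3) + P(S|4)·P(4) + P(S|5)·P(5) + P(S|6)·P(6)
      = 0.582·0.103 + 0.278·0.07 + 0.193·0.043 + 0.114·0.145 + 0.359·0.553 + 0.099·0.086
      = 0.059946 + 0.01946 + 0.008299 + 0.01653 + 0.198527 + 0.008514 = 0.311276

0.3113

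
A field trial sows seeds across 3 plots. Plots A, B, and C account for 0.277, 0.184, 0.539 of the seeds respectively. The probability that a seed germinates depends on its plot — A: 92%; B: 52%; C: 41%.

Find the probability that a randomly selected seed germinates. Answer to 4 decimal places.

0.5715

P(G) = P(G|A)·P(A) + P(G|B)·P(B) + P(G|C)·P(C)
      = 0.92·0.277 + 0.52·0.184 + 0.41·0.539
      = 0.25484 + 0.09568 + 0.22099 = 0.57151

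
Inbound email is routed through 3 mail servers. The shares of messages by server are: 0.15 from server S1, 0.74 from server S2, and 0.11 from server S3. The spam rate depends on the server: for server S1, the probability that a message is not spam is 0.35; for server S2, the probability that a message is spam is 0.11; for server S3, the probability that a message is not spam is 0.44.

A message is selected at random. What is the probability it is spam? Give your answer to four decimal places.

P(S|S1) = 1 − 0.35 = 0.65.
P(S|S3) = 1 − 0.44 = 0.56.
By the law of total probability,
P(S) = P(S|S1)·P(S1) + P(S|S2)·P(S2) + P(S|S3)·P(S3)
      = 0.65·0.15 + 0.11·0.74 + 0.56·0.11
      = 0.0975 + 0.0814 + 0.0616 = 0.2405

0.2405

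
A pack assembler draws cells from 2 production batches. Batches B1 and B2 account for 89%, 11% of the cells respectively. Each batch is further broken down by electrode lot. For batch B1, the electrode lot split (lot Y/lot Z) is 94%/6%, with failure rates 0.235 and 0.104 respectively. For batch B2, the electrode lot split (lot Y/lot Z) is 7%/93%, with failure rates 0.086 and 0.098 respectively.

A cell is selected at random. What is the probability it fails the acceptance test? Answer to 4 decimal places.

P(F) ≈ 0.2128

P(F|B1) = 0.94·0.235 + 0.06·0.104 = 0.2209 + 0.00624 = 0.22714
P(F|B2) = 0.07·0.086 + 0.93·0.098 = 0.00602 + 0.09114 = 0.09716
Then overall,
P(F) = 0.89·0.22714 + 0.11·0.09716
      = 0.2021546 + 0.0106876 = 0.2128422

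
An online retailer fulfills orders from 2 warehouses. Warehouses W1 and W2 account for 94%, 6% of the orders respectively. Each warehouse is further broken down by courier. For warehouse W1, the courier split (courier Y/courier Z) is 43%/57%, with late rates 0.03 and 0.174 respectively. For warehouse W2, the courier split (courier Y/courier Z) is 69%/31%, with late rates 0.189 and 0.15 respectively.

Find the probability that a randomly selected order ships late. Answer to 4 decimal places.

P(L|W1) = 0.43·0.03 + 0.57·0.174 = 0.0129 + 0.09918 = 0.11208
P(L|W2) = 0.69·0.189 + 0.31·0.15 = 0.13041 + 0.0465 = 0.17691
Then overall,
P(L) = 0.94·0.11208 + 0.06·0.17691
      = 0.1053552 + 0.0106146 = 0.1159698

P(L) ≈ 0.1160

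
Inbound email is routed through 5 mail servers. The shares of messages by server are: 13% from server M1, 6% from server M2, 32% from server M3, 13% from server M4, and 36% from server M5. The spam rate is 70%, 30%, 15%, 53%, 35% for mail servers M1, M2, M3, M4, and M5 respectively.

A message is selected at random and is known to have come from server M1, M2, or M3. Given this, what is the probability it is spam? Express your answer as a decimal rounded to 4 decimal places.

0.3078

Let J = {M1, M2, M3}.
P(J) = 0.13 + 0.06 + 0.32 = 0.51.
P(S ∩ J) = 0.7·0.13 + 0.3·0.06 + 0.15·0.32 = 0.091 + 0.018 + 0.048 = 0.157.
P(S | J) = 0.157 / 0.51 = 0.307843…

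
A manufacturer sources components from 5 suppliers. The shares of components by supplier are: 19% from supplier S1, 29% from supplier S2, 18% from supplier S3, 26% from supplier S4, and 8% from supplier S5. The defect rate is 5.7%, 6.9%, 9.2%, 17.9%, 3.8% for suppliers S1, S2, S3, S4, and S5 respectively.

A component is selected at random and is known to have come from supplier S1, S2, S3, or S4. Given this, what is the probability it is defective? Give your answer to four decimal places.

0.1021

Let S = {S1, S2, S3, S4}.
P(S) = 0.19 + 0.29 + 0.18 + 0.26 = 0.92.
P(D ∩ S) = 0.057·0.19 + 0.069·0.29 + 0.092·0.18 + 0.179·0.26 = 0.01083 + 0.02001 + 0.01656 + 0.04654 = 0.09394.
P(D | S) = 0.09394 / 0.92 = 0.102109…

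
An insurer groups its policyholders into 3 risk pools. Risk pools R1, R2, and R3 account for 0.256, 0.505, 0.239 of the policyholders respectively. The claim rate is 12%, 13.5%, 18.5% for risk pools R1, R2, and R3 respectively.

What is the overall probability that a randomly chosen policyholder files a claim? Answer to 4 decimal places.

P(C) = P(C|R1)·P(R1) + P(C|R2)·P(R2) + P(C|R3)·P(R3)
      = 0.12·0.256 + 0.135·0.505 + 0.185·0.239
      = 0.03072 + 0.068175 + 0.044215 = 0.14311

0.1431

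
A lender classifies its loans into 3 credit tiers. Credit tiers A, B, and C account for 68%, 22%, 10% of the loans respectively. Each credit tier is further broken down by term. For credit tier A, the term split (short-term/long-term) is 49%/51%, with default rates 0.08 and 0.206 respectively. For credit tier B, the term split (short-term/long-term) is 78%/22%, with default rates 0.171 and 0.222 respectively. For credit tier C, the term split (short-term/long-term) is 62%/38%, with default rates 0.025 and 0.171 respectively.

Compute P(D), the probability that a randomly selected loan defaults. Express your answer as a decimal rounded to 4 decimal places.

P(D|A) = 0.49·0.08 + 0.51·0.206 = 0.0392 + 0.10506 = 0.14426
P(D|B) = 0.78·0.171 + 0.22·0.222 = 0.13338 + 0.04884 = 0.18222
P(D|C) = 0.62·0.025 + 0.38·0.171 = 0.0155 + 0.06498 = 0.08048
By total probability over the outer partition,
P(D) = 0.68·0.14426 + 0.22·0.18222 + 0.1·0.08048
      = 0.0980968 + 0.0400884 + 0.008048 = 0.1462332

0.1462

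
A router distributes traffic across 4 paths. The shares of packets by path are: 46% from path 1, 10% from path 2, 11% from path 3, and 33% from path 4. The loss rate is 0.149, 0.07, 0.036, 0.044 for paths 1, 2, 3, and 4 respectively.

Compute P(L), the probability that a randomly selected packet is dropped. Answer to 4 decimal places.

P(L) ≈ 0.0940

Summing over the partition,
P(L) = P(L|1)·P(1) + P(L|2)·P(2) + P(L|3)·P(3) + P(L|4)·P(4)
      = 0.149·0.46 + 0.07·0.1 + 0.036·0.11 + 0.044·0.33
      = 0.06854 + 0.007 + 0.00396 + 0.01452 = 0.09402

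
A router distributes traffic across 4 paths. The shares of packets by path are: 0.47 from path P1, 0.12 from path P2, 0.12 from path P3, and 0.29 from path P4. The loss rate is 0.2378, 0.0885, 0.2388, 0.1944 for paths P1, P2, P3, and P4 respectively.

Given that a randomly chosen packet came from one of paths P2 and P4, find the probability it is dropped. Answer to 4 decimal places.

P(L|S) ≈ 0.1634

Let S = {P2, P4}.
P(S) = 0.12 + 0.29 = 0.41.
P(L ∩ S) = 0.0885·0.12 + 0.1944·0.29 = 0.01062 + 0.056376 = 0.066996.
P(L | S) = 0.066996 / 0.41 = 0.163405…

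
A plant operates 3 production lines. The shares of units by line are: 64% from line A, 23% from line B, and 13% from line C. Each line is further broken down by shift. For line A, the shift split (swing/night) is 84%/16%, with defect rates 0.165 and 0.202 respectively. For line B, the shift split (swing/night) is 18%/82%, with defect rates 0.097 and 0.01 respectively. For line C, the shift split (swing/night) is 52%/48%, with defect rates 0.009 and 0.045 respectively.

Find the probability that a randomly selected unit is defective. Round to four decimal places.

P(D|A) = 0.84·0.165 + 0.16·0.202 = 0.1386 + 0.03232 = 0.17092
P(D|B) = 0.18·0.097 + 0.82·0.01 = 0.01746 + 0.0082 = 0.02566
P(D|C) = 0.52·0.009 + 0.48·0.045 = 0.00468 + 0.0216 = 0.02628
By total probability over the outer partition,
P(D) = 0.64·0.17092 + 0.23·0.02566 + 0.13·0.02628
      = 0.1093888 + 0.0059018 + 0.0034164 = 0.118707

0.1187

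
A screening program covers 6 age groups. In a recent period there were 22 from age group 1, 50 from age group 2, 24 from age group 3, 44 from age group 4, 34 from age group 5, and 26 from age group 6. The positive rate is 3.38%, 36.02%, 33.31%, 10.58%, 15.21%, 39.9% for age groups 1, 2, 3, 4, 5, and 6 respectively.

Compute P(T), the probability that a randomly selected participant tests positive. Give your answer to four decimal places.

Total: 22 + 50 + 24 + 44 + 34 + 26 = 200.
P(1) = 22/200 = 0.11. P(2) = 50/200 = 0.25. P(3) = 24/200 = 0.12. P(4) = 44/200 = 0.22. P(5) = 34/200 = 0.17. P(6) = 26/200 = 0.13.
P(T) = P(T|1)·P(1) + P(T|2)·P(2) + P(T|3)·P(3) + P(T|4)·P(4) + P(T|5)·P(5) + P(T|6)·P(6)
      = 0.0338·0.11 + 0.3602·0.25 + 0.3331·0.12 + 0.1058·0.22 + 0.1521·0.17 + 0.399·0.13
      = 0.003718 + 0.09005 + 0.039972 + 0.023276 + 0.025857 + 0.05187 = 0.234743

P(T) ≈ 0.2347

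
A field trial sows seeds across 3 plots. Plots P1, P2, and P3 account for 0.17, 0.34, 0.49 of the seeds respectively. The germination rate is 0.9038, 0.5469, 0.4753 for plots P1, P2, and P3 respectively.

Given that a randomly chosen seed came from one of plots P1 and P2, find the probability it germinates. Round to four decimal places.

0.6659

Let S = {P1, P2}.
P(S) = 0.17 + 0.34 = 0.51.
P(G ∩ S) = 0.9038·0.17 + 0.5469·0.34 = 0.153646 + 0.185946 = 0.339592.
P(G | S) = 0.339592 / 0.51 = 0.665867…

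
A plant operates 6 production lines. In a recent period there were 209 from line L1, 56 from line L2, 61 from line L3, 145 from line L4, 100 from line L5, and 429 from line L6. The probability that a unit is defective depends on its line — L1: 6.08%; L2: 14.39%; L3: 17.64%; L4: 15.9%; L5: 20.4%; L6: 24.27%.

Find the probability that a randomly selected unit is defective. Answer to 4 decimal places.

P(D) ≈ 0.1791

Total: 209 + 56 + 61 + 145 + 100 + 429 = 1000.
P(L1) = 209/1000 = 0.209. P(L2) = 56/1000 = 0.056. P(L3) = 61/1000 = 0.061. P(L4) = 145/1000 = 0.145. P(L5) = 100/1000 = 0.1. P(L6) = 429/1000 = 0.429.
Using total probability over the partition,
P(D) = P(D|L1)·P(L1) + P(D|L2)·P(L2) + P(D|L3)·P(L3) + P(D|L4)·P(L4) + P(D|L5)·P(L5) + P(D|L6)·P(L6)
      = 0.0608·0.209 + 0.1439·0.056 + 0.1764·0.061 + 0.159·0.145 + 0.204·0.1 + 0.2427·0.429
      = 0.0127072 + 0.0080584 + 0.0107604 + 0.023055 + 0.0204 + 0.1041183 = 0.1790993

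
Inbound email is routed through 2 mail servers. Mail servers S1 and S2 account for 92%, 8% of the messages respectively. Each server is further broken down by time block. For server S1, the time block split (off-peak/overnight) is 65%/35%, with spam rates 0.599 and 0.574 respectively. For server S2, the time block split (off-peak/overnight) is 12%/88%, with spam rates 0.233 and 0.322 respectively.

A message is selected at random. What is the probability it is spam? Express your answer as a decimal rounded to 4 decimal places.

0.5679

P(S|S1) = 0.65·0.599 + 0.35·0.574 = 0.38935 + 0.2009 = 0.59025
P(S|S2) = 0.12·0.233 + 0.88·0.322 = 0.02796 + 0.28336 = 0.31132
By total probability over the outer partition,
P(S) = 0.92·0.59025 + 0.08·0.31132
      = 0.54303 + 0.0249056 = 0.5679356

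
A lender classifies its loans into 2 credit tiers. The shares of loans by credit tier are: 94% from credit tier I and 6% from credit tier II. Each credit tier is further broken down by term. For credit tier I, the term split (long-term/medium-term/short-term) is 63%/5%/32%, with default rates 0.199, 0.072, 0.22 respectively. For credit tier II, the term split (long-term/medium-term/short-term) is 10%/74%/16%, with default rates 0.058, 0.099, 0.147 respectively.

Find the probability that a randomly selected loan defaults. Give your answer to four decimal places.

P(D|I) = 0.63·0.199 + 0.05·0.072 + 0.32·0.22 = 0.12537 + 0.0036 + 0.0704 = 0.19937
P(D|II) = 0.1·0.058 + 0.74·0.099 + 0.16·0.147 = 0.0058 + 0.07326 + 0.02352 = 0.10258
By total probability over the outer partition,
P(D) = 0.94·0.19937 + 0.06·0.10258
      = 0.1874078 + 0.0061548 = 0.1935626

0.1936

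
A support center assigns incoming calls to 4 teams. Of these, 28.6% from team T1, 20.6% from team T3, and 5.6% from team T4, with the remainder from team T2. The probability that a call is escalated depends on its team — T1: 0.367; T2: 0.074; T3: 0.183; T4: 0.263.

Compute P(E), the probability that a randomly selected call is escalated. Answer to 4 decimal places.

0.1908

P(T2) = 1 − (0.286 + 0.206 + 0.056) = 0.452.
P(E) = P(E|T1)·P(T1) + P(E|T2)·P(T2) + P(E|T3)·P(T3) + P(E|T4)·P(T4)
      = 0.367·0.286 + 0.074·0.452 + 0.183·0.206 + 0.263·0.056
      = 0.104962 + 0.033448 + 0.037698 + 0.014728 = 0.190836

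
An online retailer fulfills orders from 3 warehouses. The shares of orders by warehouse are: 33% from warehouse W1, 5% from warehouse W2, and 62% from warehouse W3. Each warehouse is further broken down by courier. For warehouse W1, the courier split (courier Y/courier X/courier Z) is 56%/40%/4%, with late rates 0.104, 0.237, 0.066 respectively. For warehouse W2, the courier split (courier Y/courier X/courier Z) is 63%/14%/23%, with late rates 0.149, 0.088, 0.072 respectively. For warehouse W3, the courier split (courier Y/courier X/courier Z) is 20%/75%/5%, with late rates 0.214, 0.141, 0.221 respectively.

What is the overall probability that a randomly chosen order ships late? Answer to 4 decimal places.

P(L) ≈ 0.1565

P(L|W1) = 0.56·0.104 + 0.4·0.237 + 0.04·0.066 = 0.05824 + 0.0948 + 0.00264 = 0.15568
P(L|W2) = 0.63·0.149 + 0.14·0.088 + 0.23·0.072 = 0.09387 + 0.01232 + 0.01656 = 0.12275
P(L|W3) = 0.2·0.214 + 0.75·0.141 + 0.05·0.221 = 0.0428 + 0.10575 + 0.01105 = 0.1596
By total probability over the outer partition,
P(L) = 0.33·0.15568 + 0.05·0.12275 + 0.62·0.1596
      = 0.0513744 + 0.0061375 + 0.098952 = 0.1564639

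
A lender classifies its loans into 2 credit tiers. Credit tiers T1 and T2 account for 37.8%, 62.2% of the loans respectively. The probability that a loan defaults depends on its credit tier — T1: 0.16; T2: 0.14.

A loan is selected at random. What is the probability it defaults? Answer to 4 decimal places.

0.1476

P(D) = P(D|T1)·P(T1) + P(D|T2)·P(T2)
      = 0.16·0.378 + 0.14·0.622
      = 0.06048 + 0.08708 = 0.14756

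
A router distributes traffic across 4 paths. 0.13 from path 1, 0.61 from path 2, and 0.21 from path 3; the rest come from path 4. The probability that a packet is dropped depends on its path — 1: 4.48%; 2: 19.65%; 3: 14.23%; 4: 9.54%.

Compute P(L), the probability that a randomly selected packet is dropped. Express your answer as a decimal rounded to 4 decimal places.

P(L) ≈ 0.1603

P(4) = 1 − (0.13 + 0.61 + 0.21) = 0.05.
P(L) = P(L|1)·P(1) + P(L|2)·P(2) + P(L|3)·P(3) + P(L|4)·P(4)
      = 0.0448·0.13 + 0.1965·0.61 + 0.1423·0.21 + 0.0954·0.05
      = 0.005824 + 0.119865 + 0.029883 + 0.00477 = 0.160342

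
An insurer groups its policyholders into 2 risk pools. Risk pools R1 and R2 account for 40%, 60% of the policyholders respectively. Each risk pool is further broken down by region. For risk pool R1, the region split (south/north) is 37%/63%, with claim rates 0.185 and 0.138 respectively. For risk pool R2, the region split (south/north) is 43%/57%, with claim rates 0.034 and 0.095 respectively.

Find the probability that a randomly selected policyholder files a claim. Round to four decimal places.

0.1034

P(C|R1) = 0.37·0.185 + 0.63·0.138 = 0.06845 + 0.08694 = 0.15539
P(C|R2) = 0.43·0.034 + 0.57·0.095 = 0.01462 + 0.05415 = 0.06877
By total probability over the outer partition,
P(C) = 0.4·0.15539 + 0.6·0.06877
      = 0.062156 + 0.041262 = 0.103418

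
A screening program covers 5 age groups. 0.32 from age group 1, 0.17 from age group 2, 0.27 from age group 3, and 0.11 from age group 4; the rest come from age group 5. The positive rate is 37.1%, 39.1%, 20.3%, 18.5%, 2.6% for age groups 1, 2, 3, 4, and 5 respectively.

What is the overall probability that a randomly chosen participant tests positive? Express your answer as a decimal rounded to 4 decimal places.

0.2637

P(5) = 1 − (0.32 + 0.17 + 0.27 + 0.11) = 0.13.
P(T) = P(T|1)·P(1) + P(T|2)·P(2) + P(T|3)·P(3) + P(T|4)·P(4) + P(T|5)·P(5)
      = 0.371·0.32 + 0.391·0.17 + 0.203·0.27 + 0.185·0.11 + 0.026·0.13
      = 0.11872 + 0.06647 + 0.05481 + 0.02035 + 0.00338 = 0.26373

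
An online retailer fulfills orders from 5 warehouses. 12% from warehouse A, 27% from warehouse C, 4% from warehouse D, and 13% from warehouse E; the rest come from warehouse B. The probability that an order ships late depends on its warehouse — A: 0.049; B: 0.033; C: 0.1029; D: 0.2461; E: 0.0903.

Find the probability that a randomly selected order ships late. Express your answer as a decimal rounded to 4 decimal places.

0.0698

P(B) = 1 − (0.12 + 0.27 + 0.04 + 0.13) = 0.44.
Summing over the partition,
P(L) = P(L|A)·P(A) + P(L|B)·P(B) + P(L|C)·P(C) + P(L|D)·P(D) + P(L|E)·P(E)
      = 0.049·0.12 + 0.033·0.44 + 0.1029·0.27 + 0.2461·0.04 + 0.0903·0.13
      = 0.00588 + 0.01452 + 0.027783 + 0.009844 + 0.011739 = 0.069766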